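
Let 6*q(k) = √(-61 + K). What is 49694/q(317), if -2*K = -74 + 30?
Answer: -99388*I*√39/13 ≈ -47744.0*I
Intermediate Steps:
K = 22 (K = -(-74 + 30)/2 = -½*(-44) = 22)
q(k) = I*√39/6 (q(k) = √(-61 + 22)/6 = √(-39)/6 = (I*√39)/6 = I*√39/6)
49694/q(317) = 49694/((I*√39/6)) = 49694*(-2*I*√39/13) = -99388*I*√39/13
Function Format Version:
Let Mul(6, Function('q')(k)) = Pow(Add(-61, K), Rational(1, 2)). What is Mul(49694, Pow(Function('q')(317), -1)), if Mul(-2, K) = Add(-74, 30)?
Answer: Mul(Rational(-99388, 13), I, Pow(39, Rational(1, 2))) ≈ Mul(-47744., I)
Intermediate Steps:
K = 22 (K = Mul(Rational(-1, 2), Add(-74, 30)) = Mul(Rational(-1, 2), -44) = 22)
Function('q')(k) = Mul(Rational(1, 6), I, Pow(39, Rational(1, 2))) (Function('q')(k) = Mul(Rational(1, 6), Pow(Add(-61, 22), Rational(1, 2))) = Mul(Rational(1, 6), Pow(-39, Rational(1, 2))) = Mul(Rational(1, 6), Mul(I, Pow(39, Rational(1, 2)))) = Mul(Rational(1, 6), I, Pow(39, Rational(1, 2))))
Mul(49694, Pow(Function('q')(317), -1)) = Mul(49694, Pow(Mul(Rational(1, 6), I, Pow(39, Rational(1, 2))), -1)) = Mul(49694, Mul(Rational(-2, 13), I, Pow(39, Rational(1, 2)))) = Mul(Rational(-99388, 13), I, Pow(39, Rational(1, 2)))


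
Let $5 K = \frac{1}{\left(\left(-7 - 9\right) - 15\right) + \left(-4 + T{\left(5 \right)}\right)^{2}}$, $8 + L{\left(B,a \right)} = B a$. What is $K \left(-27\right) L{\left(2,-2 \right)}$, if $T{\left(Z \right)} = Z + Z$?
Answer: $\frac{324}{25} \approx 12.96$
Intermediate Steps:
$T{\left(Z \right)} = 2 Z$
$L{\left(B,a \right)} = -8 + B a$
$K = \frac{1}{25}$ ($K = \frac{1}{5 \left(\left(\left(-7 - 9\right) - 15\right) + \left(-4 + 2 \cdot 5\right)^{2}\right)} = \frac{1}{5 \left(\left(-16 - 15\right) + \left(-4 + 10\right)^{2}\right)} = \frac{1}{5 \left(-31 + 6^{2}\right)} = \frac{1}{5 \left(-31 + 36\right)} = \frac{1}{5 \cdot 5} = \frac{1}{5} \cdot \frac{1}{5} = \frac{1}{25} \approx 0.04$)
$K \left(-27\right) L{\left(2,-2 \right)} = \frac{1}{25} \left(-27\right) \left(-8 + 2 \left(-2\right)\right) = - \frac{27 \left(-8 - 4\right)}{25} = \left(- \frac{27}{25}\right) \left(-12\right) = \frac{324}{25}$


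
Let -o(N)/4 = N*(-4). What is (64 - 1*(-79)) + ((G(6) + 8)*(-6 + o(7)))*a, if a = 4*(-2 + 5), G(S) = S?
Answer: 17951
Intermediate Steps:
o(N) = 16*N (o(N) = -4*N*(-4) = -(-16)*N = 16*N)
a = 12 (a = 4*3 = 12)
(64 - 1*(-79)) + ((G(6) + 8)*(-6 + o(7)))*a = (64 - 1*(-79)) + ((6 + 8)*(-6 + 16*7))*12 = (64 + 79) + (14*(-6 + 112))*12 = 143 + (14*106)*12 = 143 + 1484*12 = 143 + 17808 = 17951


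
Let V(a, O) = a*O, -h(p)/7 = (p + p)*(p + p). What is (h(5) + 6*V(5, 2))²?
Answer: 409600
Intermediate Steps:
h(p) = -28*p² (h(p) = -7*(p + p)*(p + p) = -7*2*p*2*p = -28*p²)
V(a, O) = O*a
(h(5) + 6*V(5, 2))² = (-28*5² + 6*(2*5))² = (-28*25 + 6*10)² = (-700 + 60)² = (-640)² = 409600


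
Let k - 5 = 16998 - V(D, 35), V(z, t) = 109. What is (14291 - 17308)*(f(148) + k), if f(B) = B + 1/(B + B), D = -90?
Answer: -15219054361/296 ≈ -5.1416e+7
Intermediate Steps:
f(B) = B + 1/(2*B)
k = 16894 (k = 5 + (16998 - 1*109) = 5 + (16998 - 109) = 5 + 16889 = 16894)
(14291 - 17308)*(f(148) + k) = (14291 - 17308)*((148 + (1/2)/148) + 16894) = -3017*((148 + (1/2)*(1/148)) + 16894) = -3017*((148 + 1/296) + 16894) = -3017*(43809/296 + 16894) = -3017*5044433/296 = -15219054361/296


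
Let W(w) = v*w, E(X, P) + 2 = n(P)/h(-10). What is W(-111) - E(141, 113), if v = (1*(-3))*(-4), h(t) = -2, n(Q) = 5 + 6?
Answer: -2649/2 ≈ -1324.5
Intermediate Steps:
n(Q) = 11
E(X, P) = -15/2 (E(X, P) = -2 + 11/(-2) = -2 + 11*(-½) = -2 - 11/2 = -15/2)
v = 12 (v = -3*(-4) = 12)
W(w) = 12*w
W(-111) - E(141, 113) = 12*(-111) - 1*(-15/2) = -1332 + 15/2 = -2649/2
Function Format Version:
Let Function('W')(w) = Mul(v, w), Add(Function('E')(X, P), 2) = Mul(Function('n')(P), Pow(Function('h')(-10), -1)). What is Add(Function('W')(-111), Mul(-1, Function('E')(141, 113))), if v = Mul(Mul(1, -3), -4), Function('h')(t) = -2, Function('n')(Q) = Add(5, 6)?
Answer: Rational(-2649, 2) ≈ -1324.5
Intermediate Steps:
Function('n')(Q) = 11
Function('E')(X, P) = Rational(-15, 2) (Function('E')(X, P) = Add(-2, Mul(11, Pow(-2, -1))) = Add(-2, Mul(11, Rational(-1, 2))) = Add(-2, Rational(-11, 2)) = Rational(-15, 2))
v = 12 (v = Mul(-3, -4) = 12)
Function('W')(w) = Mul(12, w)
Add(Function('W')(-111), Mul(-1, Function('E')(141, 113))) = Add(Mul(12, -111), Mul(-1, Rational(-15, 2))) = Add(-1332, Rational(15, 2)) = Rational(-2649, 2)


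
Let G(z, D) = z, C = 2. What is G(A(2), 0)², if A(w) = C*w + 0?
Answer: 16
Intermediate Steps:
A(w) = 2*w (A(w) = 2*w + 0 = 2*w)
G(A(2), 0)² = (2*2)² = 4² = 16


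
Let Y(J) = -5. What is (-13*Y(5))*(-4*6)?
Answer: -1560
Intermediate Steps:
(-13*Y(5))*(-4*6) = (-13*(-5))*(-4*6) = 65*(-24) = -1560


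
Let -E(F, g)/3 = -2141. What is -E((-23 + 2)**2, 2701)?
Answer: -6423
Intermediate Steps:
E(F, g) = 6423 (E(F, g) = -3*(-2141) = 6423)
-E((-23 + 2)**2, 2701) = -1*6423 = -6423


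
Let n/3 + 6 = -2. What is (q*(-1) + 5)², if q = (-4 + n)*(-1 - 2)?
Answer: 6241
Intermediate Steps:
n = -24 (n = -18 + 3*(-2) = -18 - 6 = -24)
q = 84 (q = (-4 - 24)*(-1 - 2) = -28*(-3) = 84)
(q*(-1) + 5)² = (84*(-1) + 5)² = (-84 + 5)² = (-79)² = 6241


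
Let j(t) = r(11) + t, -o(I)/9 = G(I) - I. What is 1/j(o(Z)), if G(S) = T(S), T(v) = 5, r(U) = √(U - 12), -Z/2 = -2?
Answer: -9/82 - I/82 ≈ -0.10976 - 0.012195*I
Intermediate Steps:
Z = 4 (Z = -2*(-2) = 4)
r(U) = √(-12 + U)
G(S) = 5
o(I) = -45 + 9*I (o(I) = -9*(5 - I) = -45 + 9*I)
j(t) = I + t (j(t) = √(-12 + 11) + t = √(-1) + t = I + t)
1/j(o(Z)) = 1/(I + (-45 + 9*4)) = 1/(I + (-45 + 36)) = 1/(I - 9) = 1/(-9 + I) = (-9 - I)/82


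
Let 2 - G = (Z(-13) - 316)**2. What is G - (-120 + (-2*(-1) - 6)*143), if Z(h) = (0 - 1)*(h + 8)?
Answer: -96027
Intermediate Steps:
Z(h) = -8 - h (Z(h) = -(8 + h) = -8 - h)
G = -96719 (G = 2 - ((-8 - 1*(-13)) - 316)**2 = 2 - ((-8 + 13) - 316)**2 = 2 - (5 - 316)**2 = 2 - 1*(-311)**2 = 2 - 1*96721 = 2 - 96721 = -96719)
G - (-120 + (-2*(-1) - 6)*143) = -96719 - (-120 + (-2*(-1) - 6)*143) = -96719 - (-120 + (2 - 6)*143) = -96719 - (-120 - 4*143) = -96719 - (-120 - 572) = -96719 - 1*(-692) = -96719 + 692 = -96027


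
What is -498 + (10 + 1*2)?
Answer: -486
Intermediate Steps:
-498 + (10 + 1*2) = -498 + (10 + 2) = -498 + 12 = -486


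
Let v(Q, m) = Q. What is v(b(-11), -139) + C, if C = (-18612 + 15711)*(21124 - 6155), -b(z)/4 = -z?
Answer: -43425113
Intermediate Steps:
b(z) = 4*z (b(z) = -(-4)*z = 4*z)
C = -43425069 (C = -2901*14969 = -43425069)
v(b(-11), -139) + C = 4*(-11) - 43425069 = -44 - 43425069 = -43425113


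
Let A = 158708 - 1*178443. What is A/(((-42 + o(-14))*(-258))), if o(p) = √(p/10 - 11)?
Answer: -690725/381926 - 19735*I*√310/2291556 ≈ -1.8085 - 0.15163*I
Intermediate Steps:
o(p) = √(-11 + p/10) (o(p) = √(p*(⅒) - 11) = √(p/10 - 11) = √(-11 + p/10))
A = -19735 (A = 158708 - 178443 = -19735)
A/(((-42 + o(-14))*(-258))) = -19735*(-1/(258*(-42 + √(-1100 + 10*(-14))/10))) = -19735*(-1/(258*(-42 + √(-1100 - 140)/10))) = -19735*(-1/(258*(-42 + √(-1240)/10))) = -19735*(-1/(258*(-42 + (2*I*√310)/10))) = -19735*(-1/(258*(-42 + I*√310/5))) = -19735/(10836 - 258*I*√310/5)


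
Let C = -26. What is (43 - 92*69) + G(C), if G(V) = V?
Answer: -6331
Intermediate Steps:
(43 - 92*69) + G(C) = (43 - 92*69) - 26 = (43 - 6348) - 26 = -6305 - 26 = -6331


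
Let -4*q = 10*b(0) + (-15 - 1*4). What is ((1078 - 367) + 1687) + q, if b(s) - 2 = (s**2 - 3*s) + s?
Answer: 9591/4 ≈ 2397.8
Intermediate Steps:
b(s) = 2 + s**2 - 2*s (b(s) = 2 + ((s**2 - 3*s) + s) = 2 + (s**2 - 2*s) = 2 + s**2 - 2*s)
q = -1/4 (q = -(10*(2 + 0**2 - 2*0) + (-15 - 1*4))/4 = -(10*(2 + 0 + 0) + (-15 - 4))/4 = -(10*2 - 19)/4 = -(20 - 19)/4 = -1/4*1 = -1/4 ≈ -0.25000)
((1078 - 367) + 1687) + q = ((1078 - 367) + 1687) - 1/4 = (711 + 1687) - 1/4 = 2398 - 1/4 = 9591/4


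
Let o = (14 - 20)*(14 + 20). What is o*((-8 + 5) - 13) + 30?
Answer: 3294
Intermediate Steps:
o = -204 (o = -6*34 = -204)
o*((-8 + 5) - 13) + 30 = -204*((-8 + 5) - 13) + 30 = -204*(-3 - 13) + 30 = -204*(-16) + 30 = 3264 + 30 = 3294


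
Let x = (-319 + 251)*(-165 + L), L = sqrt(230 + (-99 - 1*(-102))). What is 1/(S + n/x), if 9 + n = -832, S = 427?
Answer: 53284864396/22748608623833 + 57188*sqrt(233)/22748608623833 ≈ 0.0023424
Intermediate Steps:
n = -841 (n = -9 - 832 = -841)
L = sqrt(233) (L = sqrt(230 + (-99 + 102)) = sqrt(230 + 3) = sqrt(233) ≈ 15.264)
x = 11220 - 68*sqrt(233) (x = (-319 + 251)*(-165 + sqrt(233)) = -68*(-165 + sqrt(233)) = 11220 - 68*sqrt(233) ≈ 10182.)
1/(S + n/x) = 1/(427 - 841/(11220 - 68*sqrt(233)))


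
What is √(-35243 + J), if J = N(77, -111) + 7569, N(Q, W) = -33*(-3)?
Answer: 5*I*√1103 ≈ 166.06*I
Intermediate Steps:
N(Q, W) = 99
J = 7668 (J = 99 + 7569 = 7668)
√(-35243 + J) = √(-35243 + 7668) = √(-27575) = 5*I*√1103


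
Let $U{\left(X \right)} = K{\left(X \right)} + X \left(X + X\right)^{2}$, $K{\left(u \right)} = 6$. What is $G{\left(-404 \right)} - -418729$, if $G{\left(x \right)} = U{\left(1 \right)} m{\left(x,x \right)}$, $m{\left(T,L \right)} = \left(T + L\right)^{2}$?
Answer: $6947369$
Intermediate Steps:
$m{\left(T,L \right)} = \left(L + T\right)^{2}$
$U{\left(X \right)} = 6 + 4 X^{3}$ ($U{\left(X \right)} = 6 + X \left(X + X\right)^{2} = 6 + X \left(2 X\right)^{2} = 6 + X 4 X^{2} = 6 + 4 X^{3}$)
$G{\left(x \right)} = 40 x^{2}$ ($G{\left(x \right)} = \left(6 + 4 \cdot 1^{3}\right) \left(x + x\right)^{2} = \left(6 + 4 \cdot 1\right) \left(2 x\right)^{2} = \left(6 + 4\right) 4 x^{2} = 10 \cdot 4 x^{2} = 40 x^{2}$)
$G{\left(-404 \right)} - -418729 = 40 \left(-404\right)^{2} - -418729 = 40 \cdot 163216 + 418729 = 6528640 + 418729 = 6947369$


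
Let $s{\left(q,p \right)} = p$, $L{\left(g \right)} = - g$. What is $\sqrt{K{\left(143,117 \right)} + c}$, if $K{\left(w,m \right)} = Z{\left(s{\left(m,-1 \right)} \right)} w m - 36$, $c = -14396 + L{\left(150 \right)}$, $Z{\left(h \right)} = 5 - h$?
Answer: $2 \sqrt{21451} \approx 292.92$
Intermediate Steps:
$c = -14546$ ($c = -14396 - 150 = -14546$)
$K{\left(w,m \right)} = -36 + 6 m w$ ($K{\left(w,m \right)} = \left(5 - -1\right) w m - 36 = \left(5 + 1\right) w m - 36 = 6 w m - 36 = 6 m w - 36 = -36 + 6 m w$)
$\sqrt{K{\left(143,117 \right)} + c} = \sqrt{\left(-36 + 6 \cdot 117 \cdot 143\right) - 14546} = \sqrt{\left(-36 + 100386\right) - 14546} = \sqrt{100350 - 14546} = \sqrt{85804} = 2 \sqrt{21451}$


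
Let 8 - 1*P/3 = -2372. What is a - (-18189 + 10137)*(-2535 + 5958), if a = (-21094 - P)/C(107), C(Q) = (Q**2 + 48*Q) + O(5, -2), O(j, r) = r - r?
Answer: 457115675426/16585 ≈ 2.7562e+7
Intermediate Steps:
P = 7140 (P = 24 - 3*(-2372) = 24 + 7116 = 7140)
O(j, r) = 0
C(Q) = Q**2 + 48*Q (C(Q) = (Q**2 + 48*Q) + 0 = Q**2 + 48*Q)
a = -28234/16585 (a = (-21094 - 1*7140)/((107*(48 + 107))) = (-21094 - 7140)/((107*155)) = -28234/16585 ≈ -1.7024)
a - (-18189 + 10137)*(-2535 + 5958) = -28234/16585 - (-18189 + 10137)*(-2535 + 5958) = -28234/16585 - (-8052)*3423 = -28234/16585 - 1*(-27561996) = -28234/16585 + 27561996 = 457115675426/16585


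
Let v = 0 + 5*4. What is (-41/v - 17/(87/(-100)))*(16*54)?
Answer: 2191176/145 ≈ 15112.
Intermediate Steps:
v = 20 (v = 0 + 20 = 20)
(-41/v - 17/(87/(-100)))*(16*54) = (-41/20 - 17/(87/(-100)))*(16*54) = (-41*1/20 - 17/(87*(-1/100)))*864 = (-41/20 - 17/(-87/100))*864 = (-41/20 - 17*(-100/87))*864 = (-41/20 + 1700/87)*864 = (30433/1740)*864 = 2191176/145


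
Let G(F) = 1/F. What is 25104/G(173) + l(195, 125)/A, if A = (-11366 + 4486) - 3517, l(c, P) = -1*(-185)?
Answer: 1220380747/281 ≈ 4.3430e+6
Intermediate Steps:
l(c, P) = 185
A = -10397 (A = -6880 - 3517 = -10397)
25104/G(173) + l(195, 125)/A = 25104/(1/173) + 185/(-10397) = 25104/(1/173) + 185*(-1/10397) = 25104*173 - 5/281 = 4342992 - 5/281 = 1220380747/281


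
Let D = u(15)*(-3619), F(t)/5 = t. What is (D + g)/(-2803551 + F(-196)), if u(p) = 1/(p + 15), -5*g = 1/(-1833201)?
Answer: 2211451471/51412690337310 ≈ 4.3014e-5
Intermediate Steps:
F(t) = 5*t
g = 1/9166005 (g = -⅕/(-1833201) = -⅕*(-1/1833201) = 1/9166005 ≈ 1.0910e-7)
u(p) = 1/(15 + p)
D = -3619/30 (D = -3619/(15 + 15) = -3619/30 ≈ -120.63)
(D + g)/(-2803551 + F(-196)) = (-3619/30 + 1/9166005)/(-2803551 + 5*(-196)) = -2211451471/(18332010*(-2803551 - 980)) = -2211451471/18332010/(-2804531) = -2211451471/18332010*(-1/2804531) = 2211451471/51412690337310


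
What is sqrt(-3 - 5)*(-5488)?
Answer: -10976*I*sqrt(2) ≈ -15522.0*I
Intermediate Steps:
sqrt(-3 - 5)*(-5488) = sqrt(-8)*(-5488) = (2*I*sqrt(2))*(-5488) = -10976*I*sqrt(2)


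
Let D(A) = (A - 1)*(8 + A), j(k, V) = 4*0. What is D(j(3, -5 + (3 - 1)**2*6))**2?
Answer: 64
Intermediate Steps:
j(k, V) = 0
D(A) = (-1 + A)*(8 + A)
D(j(3, -5 + (3 - 1)**2*6))**2 = (-8 + 0**2 + 7*0)**2 = (-8 + 0 + 0)**2 = (-8)**2 = 64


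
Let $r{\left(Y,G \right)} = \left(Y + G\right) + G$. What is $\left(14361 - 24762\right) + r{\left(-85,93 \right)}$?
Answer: $-10300$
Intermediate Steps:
$r{\left(Y,G \right)} = Y + 2 G$ ($r{\left(Y,G \right)} = \left(G + Y\right) + G = Y + 2 G$)
$\left(14361 - 24762\right) + r{\left(-85,93 \right)} = \left(14361 - 24762\right) + \left(-85 + 2 \cdot 93\right) = -10401 + \left(-85 + 186\right) = -10401 + 101 = -10300$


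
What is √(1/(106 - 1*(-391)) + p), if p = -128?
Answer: I*√31616655/497 ≈ 11.314*I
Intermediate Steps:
√(1/(106 - 1*(-391)) + p) = √(1/(106 - 1*(-391)) - 128) = √(1/(106 + 391) - 128) = √(1/497 - 128) = √(-63615/497) = I*√31616655/497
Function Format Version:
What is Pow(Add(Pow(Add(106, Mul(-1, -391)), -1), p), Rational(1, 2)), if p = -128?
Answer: Mul(Rational(1, 497), I, Pow(31616655, Rational(1, 2))) ≈ Mul(11.314, I)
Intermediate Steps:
Pow(Add(Pow(Add(106, Mul(-1, -391)), -1), p), Rational(1, 2)) = Pow(Add(Pow(Add(106, Mul(-1, -391)), -1), -128), Rational(1, 2)) = Pow(Add(Pow(Add(106, 391), -1), -128), Rational(1, 2)) = Pow(Add(Pow(497, -1), -128), Rational(1, 2)) = Pow(Add(Rational(1, 497), -128), Rational(1, 2)) = Pow(Rational(-63615, 497), Rational(1, 2)) = Mul(Rational(1, 497), I, Pow(31616655, Rational(1, 2)))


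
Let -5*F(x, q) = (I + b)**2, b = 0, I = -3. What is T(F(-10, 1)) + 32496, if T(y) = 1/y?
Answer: 292459/9 ≈ 32495.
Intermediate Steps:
F(x, q) = -9/5 (F(x, q) = -(-3 + 0)**2/5 = -1/5*(-3)**2 = -1/5*9 = -9/5)
T(F(-10, 1)) + 32496 = 1/(-9/5) + 32496 = -5/9 + 32496 = 292459/9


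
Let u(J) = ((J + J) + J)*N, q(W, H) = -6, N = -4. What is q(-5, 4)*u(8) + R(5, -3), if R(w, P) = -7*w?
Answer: 541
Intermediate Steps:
u(J) = -12*J (u(J) = ((J + J) + J)*(-4) = (2*J + J)*(-4) = (3*J)*(-4) = -12*J)
q(-5, 4)*u(8) + R(5, -3) = -(-72)*8 - 7*5 = -6*(-96) - 35 = 576 - 35 = 541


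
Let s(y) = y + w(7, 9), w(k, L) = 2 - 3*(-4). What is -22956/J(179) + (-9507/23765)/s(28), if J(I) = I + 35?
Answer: -3819184463/35599970 ≈ -107.28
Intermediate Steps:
w(k, L) = 14 (w(k, L) = 2 + 12 = 14)
J(I) = 35 + I
s(y) = 14 + y (s(y) = y + 14 = 14 + y)
-22956/J(179) + (-9507/23765)/s(28) = -22956/(35 + 179) + (-9507/23765)/(14 + 28) = -22956/214 - 9507*1/23765/42 = -22956*1/214 - 9507/23765*1/42 = -11478/107 - 3169/332710 = -3819184463/35599970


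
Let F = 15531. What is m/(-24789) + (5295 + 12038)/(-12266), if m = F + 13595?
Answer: -786927253/304061874 ≈ -2.5881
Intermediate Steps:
m = 29126 (m = 15531 + 13595 = 29126)
m/(-24789) + (5295 + 12038)/(-12266) = 29126/(-24789) + (5295 + 12038)/(-12266) = 29126*(-1/24789) + 17333*(-1/12266) = -29126/24789 - 17333/12266 = -786927253/304061874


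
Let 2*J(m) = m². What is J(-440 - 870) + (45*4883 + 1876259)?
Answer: 2954044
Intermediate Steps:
J(m) = m²/2
J(-440 - 870) + (45*4883 + 1876259) = (-440 - 870)²/2 + (45*4883 + 1876259) = (½)*(-1310)² + (219735 + 1876259) = (½)*1716100 + 2095994 = 858050 + 2095994 = 2954044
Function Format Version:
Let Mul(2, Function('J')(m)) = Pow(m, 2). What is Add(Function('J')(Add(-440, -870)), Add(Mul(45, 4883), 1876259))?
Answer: 2954044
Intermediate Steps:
Function('J')(m) = Mul(Rational(1, 2), Pow(m, 2))
Add(Function('J')(Add(-440, -870)), Add(Mul(45, 4883), 1876259)) = Add(Mul(Rational(1, 2), Pow(Add(-440, -870), 2)), Add(Mul(45, 4883), 1876259)) = Add(Mul(Rational(1, 2), Pow(-1310, 2)), Add(219735, 1876259)) = Add(Mul(Rational(1, 2), 1716100), 2095994) = Add(858050, 2095994) = 2954044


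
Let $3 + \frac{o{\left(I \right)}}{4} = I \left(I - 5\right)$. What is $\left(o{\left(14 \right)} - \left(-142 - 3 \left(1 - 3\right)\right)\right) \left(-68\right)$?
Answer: $-42704$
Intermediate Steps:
$o{\left(I \right)} = -12 + 4 I \left(-5 + I\right)$ ($o{\left(I \right)} = -12 + 4 I \left(I - 5\right) = -12 + 4 I \left(-5 + I\right)$)
$\left(o{\left(14 \right)} - \left(-142 - 3 \left(1 - 3\right)\right)\right) \left(-68\right) = \left(\left(-12 - 280 + 4 \cdot 14^{2}\right) - \left(-142 - 3 \left(1 - 3\right)\right)\right) \left(-68\right) = \left(\left(-12 - 280 + 4 \cdot 196\right) - \left(-142 - 3 \left(-2\right)\right)\right) \left(-68\right) = \left(\left(-12 - 280 + 784\right) - \left(-142 - -6\right)\right) \left(-68\right) = \left(492 - \left(-142 + 6\right)\right) \left(-68\right) = \left(492 - -136\right) \left(-68\right) = \left(492 + 136\right) \left(-68\right) = 628 \left(-68\right) = -42704$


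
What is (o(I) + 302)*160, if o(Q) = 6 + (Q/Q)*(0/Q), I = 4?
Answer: 49280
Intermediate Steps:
o(Q) = 6 (o(Q) = 6 + 1*0 = 6 + 0 = 6)
(o(I) + 302)*160 = (6 + 302)*160 = 308*160 = 49280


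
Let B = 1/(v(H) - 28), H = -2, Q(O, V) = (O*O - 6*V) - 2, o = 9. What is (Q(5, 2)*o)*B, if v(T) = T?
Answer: -33/10 ≈ -3.3000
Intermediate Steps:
Q(O, V) = -2 + O**2 - 6*V (Q(O, V) = (O**2 - 6*V) - 2 = -2 + O**2 - 6*V)
B = -1/30 (B = 1/(-2 - 28) = 1/(-30) = -1/30 ≈ -0.033333)
(Q(5, 2)*o)*B = ((-2 + 5**2 - 6*2)*9)*(-1/30) = ((-2 + 25 - 12)*9)*(-1/30) = (11*9)*(-1/30) = 99*(-1/30) = -33/10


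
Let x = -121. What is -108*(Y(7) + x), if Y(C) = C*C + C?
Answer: 7020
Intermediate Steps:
Y(C) = C + C² (Y(C) = C² + C = C + C²)
-108*(Y(7) + x) = -108*(7*(1 + 7) - 121) = -108*(7*8 - 121) = -108*(56 - 121) = -108*(-65) = 7020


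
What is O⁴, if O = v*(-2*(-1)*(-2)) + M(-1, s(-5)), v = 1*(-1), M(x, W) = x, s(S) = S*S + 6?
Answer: 81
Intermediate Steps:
s(S) = 6 + S² (s(S) = S² + 6 = 6 + S²)
v = -1
O = 3 (O = -(-2*(-1))*(-2) - 1 = -2*(-2) - 1 = -1*(-4) - 1 = 4 - 1 = 3)
O⁴ = 3⁴ = 81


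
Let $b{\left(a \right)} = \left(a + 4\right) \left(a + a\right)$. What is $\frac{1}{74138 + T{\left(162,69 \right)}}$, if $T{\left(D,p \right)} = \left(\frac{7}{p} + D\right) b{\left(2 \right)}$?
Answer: $\frac{23}{1794654} \approx 1.2816 \cdot 10^{-5}$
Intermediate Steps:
$b{\left(a \right)} = 2 a \left(4 + a\right)$ ($b{\left(a \right)} = \left(4 + a\right) 2 a = 2 a \left(4 + a\right)$)
$T{\left(D,p \right)} = 24 D + \frac{168}{p}$ ($T{\left(D,p \right)} = \left(\frac{7}{p} + D\right) 2 \cdot 2 \left(4 + 2\right) = \left(D + \frac{7}{p}\right) 2 \cdot 2 \cdot 6 = \left(D + \frac{7}{p}\right) 24 = 24 D + \frac{168}{p}$)
$\frac{1}{74138 + T{\left(162,69 \right)}} = \frac{1}{74138 + \left(24 \cdot 162 + \frac{168}{69}\right)} = \frac{1}{74138 + \left(3888 + 168 \cdot \frac{1}{69}\right)} = \frac{1}{74138 + \left(3888 + \frac{56}{23}\right)} = \frac{1}{74138 + \frac{89480}{23}} = \frac{1}{\frac{1794654}{23}} = \frac{23}{1794654}$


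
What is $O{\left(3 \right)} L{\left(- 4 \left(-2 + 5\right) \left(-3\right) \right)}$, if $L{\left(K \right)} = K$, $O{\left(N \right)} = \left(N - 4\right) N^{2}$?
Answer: $-324$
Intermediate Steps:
$O{\left(N \right)} = N^{2} \left(-4 + N\right)$ ($O{\left(N \right)} = \left(-4 + N\right) N^{2} = N^{2} \left(-4 + N\right)$)
$O{\left(3 \right)} L{\left(- 4 \left(-2 + 5\right) \left(-3\right) \right)} = 3^{2} \left(-4 + 3\right) - 4 \left(-2 + 5\right) \left(-3\right) = 9 \left(-1\right) \left(-4\right) 3 \left(-3\right) = - 9 \left(\left(-12\right) \left(-3\right)\right) = \left(-9\right) 36 = -324$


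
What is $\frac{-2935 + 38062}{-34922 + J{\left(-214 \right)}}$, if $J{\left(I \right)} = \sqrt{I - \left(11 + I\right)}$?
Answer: $- \frac{408901698}{406515365} - \frac{11709 i \sqrt{11}}{406515365} \approx -1.0059 - 9.553 \cdot 10^{-5} i$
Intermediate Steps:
$J{\left(I \right)} = i \sqrt{11}$ ($J{\left(I \right)} = \sqrt{-11} = i \sqrt{11}$)
$\frac{-2935 + 38062}{-34922 + J{\left(-214 \right)}} = \frac{-2935 + 38062}{-34922 + i \sqrt{11}} = \frac{35127}{-34922 + i \sqrt{11}}$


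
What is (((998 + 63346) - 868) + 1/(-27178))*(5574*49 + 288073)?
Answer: 968152862841673/27178 ≈ 3.5623e+10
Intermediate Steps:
(((998 + 63346) - 868) + 1/(-27178))*(5574*49 + 288073) = ((64344 - 868) - 1/27178)*(273126 + 288073) = (63476 - 1/27178)*561199 = (1725150727/27178)*561199 = 968152862841673/27178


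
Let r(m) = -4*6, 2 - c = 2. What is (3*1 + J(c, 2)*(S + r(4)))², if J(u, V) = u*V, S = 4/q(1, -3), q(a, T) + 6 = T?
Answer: 9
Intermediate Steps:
q(a, T) = -6 + T
c = 0 (c = 2 - 1*2 = 2 - 2 = 0)
r(m) = -24
S = -4/9 (S = 4/(-6 - 3) = 4/(-9) = 4*(-⅑) = -4/9 ≈ -0.44444)
J(u, V) = V*u
(3*1 + J(c, 2)*(S + r(4)))² = (3*1 + (2*0)*(-4/9 - 24))² = (3 + 0*(-220/9))² = (3 + 0)² = 3² = 9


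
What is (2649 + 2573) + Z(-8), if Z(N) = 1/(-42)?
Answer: 219323/42 ≈ 5222.0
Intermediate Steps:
Z(N) = -1/42
(2649 + 2573) + Z(-8) = (2649 + 2573) - 1/42 = 5222 - 1/42 = 219323/42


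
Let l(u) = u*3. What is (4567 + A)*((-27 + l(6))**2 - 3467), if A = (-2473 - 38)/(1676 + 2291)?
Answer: -61336638308/3967 ≈ -1.5462e+7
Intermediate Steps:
l(u) = 3*u
A = -2511/3967 ≈ -0.63297
(4567 + A)*((-27 + l(6))**2 - 3467) = (4567 - 2511/3967)*((-27 + 3*6)**2 - 3467) = 18114778*((-27 + 18)**2 - 3467)/3967 = 18114778*((-9)**2 - 3467)/3967 = 18114778*(81 - 3467)/3967 = (18114778/3967)*(-3386) = -61336638308/3967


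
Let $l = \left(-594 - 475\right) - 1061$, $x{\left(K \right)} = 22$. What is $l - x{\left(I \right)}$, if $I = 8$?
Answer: $-2152$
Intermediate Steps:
$l = -2130$ ($l = -1069 - 1061 = -2130$)
$l - x{\left(I \right)} = -2130 - 22 = -2152$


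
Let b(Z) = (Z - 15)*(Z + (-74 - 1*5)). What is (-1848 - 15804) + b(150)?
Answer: -8067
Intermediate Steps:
b(Z) = (-79 + Z)*(-15 + Z) (b(Z) = (-15 + Z)*(Z + (-74 - 5)) = (-15 + Z)*(Z - 79) = (-15 + Z)*(-79 + Z) = (-79 + Z)*(-15 + Z))
(-1848 - 15804) + b(150) = (-1848 - 15804) + (1185 + 150**2 - 94*150) = -17652 + (1185 + 22500 - 14100) = -17652 + 9585 = -8067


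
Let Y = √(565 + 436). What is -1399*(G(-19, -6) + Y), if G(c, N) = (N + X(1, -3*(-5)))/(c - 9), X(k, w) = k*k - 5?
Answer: -6995/14 - 1399*√1001 ≈ -44762.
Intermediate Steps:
X(k, w) = -5 + k² (X(k, w) = k² - 5 = -5 + k²)
G(c, N) = (-4 + N)/(-9 + c) (G(c, N) = (N + (-5 + 1²))/(c - 9) = (N + (-5 + 1))/(-9 + c) = (N - 4)/(-9 + c) = (-4 + N)/(-9 + c))
Y = √1001 ≈ 31.639
-1399*(G(-19, -6) + Y) = -1399*((-4 - 6)/(-9 - 19) + √1001) = -1399*(-10/(-28) + √1001) = -1399*(-1/28*(-10) + √1001) = -1399*(5/14 + √1001) = -6995/14 - 1399*√1001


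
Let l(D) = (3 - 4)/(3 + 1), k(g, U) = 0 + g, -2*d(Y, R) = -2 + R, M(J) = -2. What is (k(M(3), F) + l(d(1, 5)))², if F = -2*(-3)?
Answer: 81/16 ≈ 5.0625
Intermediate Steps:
F = 6
d(Y, R) = 1 - R/2 (d(Y, R) = -(-2 + R)/2 = 1 - R/2)
k(g, U) = g
l(D) = -¼ (l(D) = -1/4 = -1*¼ = -¼)
(k(M(3), F) + l(d(1, 5)))² = (-2 - ¼)² = (-9/4)² = 81/16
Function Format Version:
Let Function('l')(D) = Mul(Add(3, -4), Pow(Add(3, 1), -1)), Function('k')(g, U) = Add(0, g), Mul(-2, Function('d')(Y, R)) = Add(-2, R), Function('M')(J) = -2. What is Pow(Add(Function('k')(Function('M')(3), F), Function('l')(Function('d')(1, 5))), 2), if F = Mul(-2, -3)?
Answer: Rational(81, 16) ≈ 5.0625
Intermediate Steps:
F = 6
Function('d')(Y, R) = Add(1, Mul(Rational(-1, 2), R)) (Function('d')(Y, R) = Mul(Rational(-1, 2), Add(-2, R)) = Add(1, Mul(Rational(-1, 2), R)))
Function('k')(g, U) = g
Function('l')(D) = Rational(-1, 4) (Function('l')(D) = Mul(-1, Pow(4, -1)) = Mul(-1, Rational(1, 4)) = Rational(-1, 4))
Pow(Add(Function('k')(Function('M')(3), F), Function('l')(Function('d')(1, 5))), 2) = Pow(Add(-2, Rational(-1, 4)), 2) = Pow(Rational(-9, 4), 2) = Rational(81, 16)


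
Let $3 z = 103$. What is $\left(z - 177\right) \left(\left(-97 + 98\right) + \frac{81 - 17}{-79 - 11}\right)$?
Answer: $- \frac{5564}{135} \approx -41.215$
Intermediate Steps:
$z = \frac{103}{3}$ ($z = \frac{1}{3} \cdot 103 = \frac{103}{3} \approx 34.333$)
$\left(z - 177\right) \left(\left(-97 + 98\right) + \frac{81 - 17}{-79 - 11}\right) = \left(\frac{103}{3} - 177\right) \left(\left(-97 + 98\right) + \frac{81 - 17}{-79 - 11}\right) = - \frac{428 \left(1 + \frac{64}{-90}\right)}{3} = - \frac{428 \left(1 + 64 \left(- \frac{1}{90}\right)\right)}{3} = - \frac{428 \left(1 - \frac{32}{45}\right)}{3} = \left(- \frac{428}{3}\right) \frac{13}{45} = - \frac{5564}{135}$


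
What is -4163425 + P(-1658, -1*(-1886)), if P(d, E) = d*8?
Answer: -4176689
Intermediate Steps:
P(d, E) = 8*d
-4163425 + P(-1658, -1*(-1886)) = -4163425 + 8*(-1658) = -4163425 - 13264 = -4176689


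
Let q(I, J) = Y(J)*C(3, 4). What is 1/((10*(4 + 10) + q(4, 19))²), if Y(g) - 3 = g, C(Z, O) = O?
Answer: 1/51984 ≈ 1.9237e-5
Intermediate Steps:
Y(g) = 3 + g
q(I, J) = 12 + 4*J (q(I, J) = (3 + J)*4 = 12 + 4*J)
1/((10*(4 + 10) + q(4, 19))²) = 1/((10*(4 + 10) + (12 + 4*19))²) = 1/((10*14 + (12 + 76))²) = 1/((140 + 88)²) = 1/(228²) = 1/51984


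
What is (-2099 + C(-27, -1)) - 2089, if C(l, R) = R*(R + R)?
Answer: -4186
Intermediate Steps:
C(l, R) = 2*R**2 (C(l, R) = R*(2*R) = 2*R**2)
(-2099 + C(-27, -1)) - 2089 = (-2099 + 2*(-1)**2) - 2089 = (-2099 + 2*1) - 2089 = (-2099 + 2) - 2089 = -2097 - 2089 = -4186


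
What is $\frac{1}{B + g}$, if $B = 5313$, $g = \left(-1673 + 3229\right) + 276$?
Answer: $\frac{1}{7145} \approx 0.00013996$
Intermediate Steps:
$g = 1832$ ($g = 1556 + 276 = 1832$)
$\frac{1}{B + g} = \frac{1}{5313 + 1832} = \frac{1}{7145}$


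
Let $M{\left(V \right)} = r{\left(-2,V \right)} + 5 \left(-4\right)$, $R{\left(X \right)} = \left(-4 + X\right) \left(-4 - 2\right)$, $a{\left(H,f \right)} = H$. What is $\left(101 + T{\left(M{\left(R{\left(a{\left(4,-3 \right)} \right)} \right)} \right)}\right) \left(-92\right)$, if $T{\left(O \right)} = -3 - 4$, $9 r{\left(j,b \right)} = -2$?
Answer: $-8648$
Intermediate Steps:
$R{\left(X \right)} = 24 - 6 X$ ($R{\left(X \right)} = \left(-4 + X\right) \left(-6\right) = 24 - 6 X$)
$r{\left(j,b \right)} = - \frac{2}{9}$ ($r{\left(j,b \right)} = \frac{1}{9} \left(-2\right) = - \frac{2}{9}$)
$M{\left(V \right)} = - \frac{182}{9}$ ($M{\left(V \right)} = - \frac{2}{9} + 5 \left(-4\right) = - \frac{2}{9} - 20 = - \frac{182}{9}$)
$T{\left(O \right)} = -7$
$\left(101 + T{\left(M{\left(R{\left(a{\left(4,-3 \right)} \right)} \right)} \right)}\right) \left(-92\right) = \left(101 - 7\right) \left(-92\right) = 94 \left(-92\right) = -8648$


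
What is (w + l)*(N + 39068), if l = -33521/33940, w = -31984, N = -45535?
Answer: 7020384300627/33940 ≈ 2.0685e+8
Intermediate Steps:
l = -33521/33940 (l = -33521*1/33940 = -33521/33940 ≈ -0.98765)
(w + l)*(N + 39068) = (-31984 - 33521/33940)*(-45535 + 39068) = -1085570481/33940*(-6467) = 7020384300627/33940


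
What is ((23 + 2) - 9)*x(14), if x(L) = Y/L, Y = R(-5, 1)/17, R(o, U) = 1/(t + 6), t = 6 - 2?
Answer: 4/595 ≈ 0.0067227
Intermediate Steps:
t = 4
R(o, U) = ⅒ (R(o, U) = 1/(4 + 6) = 1/10 = ⅒)
Y = 1/170 (Y = (⅒)/17 = (⅒)*(1/17) = 1/170 ≈ 0.0058824)
x(L) = 1/(170*L)
((23 + 2) - 9)*x(14) = ((23 + 2) - 9)*((1/170)/14) = (25 - 9)*((1/170)*(1/14)) = 16*(1/2380) = 4/595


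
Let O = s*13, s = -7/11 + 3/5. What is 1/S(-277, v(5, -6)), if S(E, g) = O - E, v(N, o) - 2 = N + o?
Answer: 55/15209 ≈ 0.0036163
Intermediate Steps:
v(N, o) = 2 + N + o (v(N, o) = 2 + (N + o) = 2 + N + o)
s = -2/55 (s = -7*1/11 + 3*(⅕) = -7/11 + ⅗ = -2/55 ≈ -0.036364)
O = -26/55 (O = -2/55*13 = -26/55 ≈ -0.47273)
S(E, g) = -26/55 - E
1/S(-277, v(5, -6)) = 1/(-26/55 - 1*(-277)) = 1/(-26/55 + 277) = 1/(15209/55) = 55/15209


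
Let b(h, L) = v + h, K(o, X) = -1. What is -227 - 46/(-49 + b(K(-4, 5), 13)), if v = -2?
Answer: -5879/26 ≈ -226.12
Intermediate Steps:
b(h, L) = -2 + h
-227 - 46/(-49 + b(K(-4, 5), 13)) = -227 - 46/(-49 + (-2 - 1)) = -227 - 46/(-49 - 3) = -227 - 46/(-52) = -227 - 1/52*(-46) = -227 + 23/26 = -5879/26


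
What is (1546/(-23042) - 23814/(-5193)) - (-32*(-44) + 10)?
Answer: -9396282361/6647617 ≈ -1413.5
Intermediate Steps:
(1546/(-23042) - 23814/(-5193)) - (-32*(-44) + 10) = (1546*(-1/23042) - 23814*(-1/5193)) - (1408 + 10) = (-773/11521 + 2646/577) - 1*1418 = 30038545/6647617 - 1418 = -9396282361/6647617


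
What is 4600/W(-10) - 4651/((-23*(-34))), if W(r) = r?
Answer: -364371/782 ≈ -465.95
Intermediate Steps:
4600/W(-10) - 4651/((-23*(-34))) = 4600/(-10) - 4651/((-23*(-34))) = 4600*(-1/10) - 4651/782 = -460 - 4651*1/782 = -460 - 4651/782 = -364371/782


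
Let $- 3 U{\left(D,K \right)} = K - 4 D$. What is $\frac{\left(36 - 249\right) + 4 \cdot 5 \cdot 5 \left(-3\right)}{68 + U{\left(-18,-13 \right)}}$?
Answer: $- \frac{1539}{145} \approx -10.614$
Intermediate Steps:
$U{\left(D,K \right)} = - \frac{K}{3} + \frac{4 D}{3}$ ($U{\left(D,K \right)} = - \frac{K - 4 D}{3} = - \frac{K}{3} + \frac{4 D}{3}$)
$\frac{\left(36 - 249\right) + 4 \cdot 5 \cdot 5 \left(-3\right)}{68 + U{\left(-18,-13 \right)}} = \frac{\left(36 - 249\right) + 4 \cdot 5 \cdot 5 \left(-3\right)}{68 + \left(\left(- \frac{1}{3}\right) \left(-13\right) + \frac{4}{3} \left(-18\right)\right)} = \frac{-213 + 20 \cdot 5 \left(-3\right)}{68 + \left(\frac{13}{3} - 24\right)} = \frac{-213 + 100 \left(-3\right)}{68 - \frac{59}{3}} = \frac{-213 - 300}{\frac{145}{3}} = \left(-513\right) \frac{3}{145} = - \frac{1539}{145}$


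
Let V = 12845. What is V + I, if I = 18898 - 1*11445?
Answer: 20298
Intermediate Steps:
I = 7453 (I = 18898 - 11445 = 7453)
V + I = 12845 + 7453 = 20298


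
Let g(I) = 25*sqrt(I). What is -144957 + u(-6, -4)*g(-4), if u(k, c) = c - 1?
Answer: -144957 - 250*I ≈ -1.4496e+5 - 250.0*I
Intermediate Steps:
u(k, c) = -1 + c
-144957 + u(-6, -4)*g(-4) = -144957 + (-1 - 4)*(25*sqrt(-4)) = -144957 - 125*2*I = -144957 - 250*I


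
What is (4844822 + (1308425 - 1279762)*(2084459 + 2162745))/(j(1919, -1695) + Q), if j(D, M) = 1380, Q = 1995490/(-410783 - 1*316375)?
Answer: 44262999346191846/500741275 ≈ 8.8395e+7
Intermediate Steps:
Q = -997745/363579 (Q = 1995490/(-410783 - 316375) = 1995490/(-727158) = 1995490*(-1/727158) = -997745/363579 ≈ -2.7442)
(4844822 + (1308425 - 1279762)*(2084459 + 2162745))/(j(1919, -1695) + Q) = (4844822 + (1308425 - 1279762)*(2084459 + 2162745))/(1380 - 997745/363579) = (4844822 + 28663*4247204)/(500741275/363579) = (4844822 + 121737608252)*(363579/500741275) = 121742453074*(363579/500741275) = 44262999346191846/500741275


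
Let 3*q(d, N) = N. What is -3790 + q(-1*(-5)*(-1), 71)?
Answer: -11299/3 ≈ -3766.3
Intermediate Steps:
q(d, N) = N/3
-3790 + q(-1*(-5)*(-1), 71) = -3790 + (⅓)*71 = -3790 + 71/3 = -11299/3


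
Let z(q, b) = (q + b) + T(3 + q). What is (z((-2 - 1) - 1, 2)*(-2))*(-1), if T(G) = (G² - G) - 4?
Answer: -8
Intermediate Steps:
T(G) = -4 + G² - G
z(q, b) = -7 + b + (3 + q)² (z(q, b) = (q + b) + (-4 + (3 + q)² - (3 + q)) = (b + q) + (-4 + (3 + q)² + (-3 - q)) = (b + q) + (-7 + (3 + q)² - q) = -7 + b + (3 + q)²)
(z((-2 - 1) - 1, 2)*(-2))*(-1) = ((-7 + 2 + (3 + ((-2 - 1) - 1))²)*(-2))*(-1) = ((-7 + 2 + (3 + (-3 - 1))²)*(-2))*(-1) = ((-7 + 2 + (3 - 4)²)*(-2))*(-1) = ((-7 + 2 + (-1)²)*(-2))*(-1) = ((-7 + 2 + 1)*(-2))*(-1) = -4*(-2)*(-1) = 8*(-1) = -8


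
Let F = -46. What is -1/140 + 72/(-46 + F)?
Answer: -2543/3220 ≈ -0.78975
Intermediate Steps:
-1/140 + 72/(-46 + F) = -1/140 + 72/(-46 - 46) = -1*1/140 + 72/(-92) = -1/140 + 72*(-1/92) = -1/140 - 18/23 = -2543/3220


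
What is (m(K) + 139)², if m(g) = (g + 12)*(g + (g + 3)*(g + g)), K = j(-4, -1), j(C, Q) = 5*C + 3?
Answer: 4648336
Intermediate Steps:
j(C, Q) = 3 + 5*C
K = -17 (K = 3 + 5*(-4) = 3 - 20 = -17)
m(g) = (12 + g)*(g + 2*g*(3 + g)) (m(g) = (12 + g)*(g + (3 + g)*(2*g)) = (12 + g)*(g + 2*g*(3 + g)))
(m(K) + 139)² = (-17*(84 + 2*(-17)² + 31*(-17)) + 139)² = (-17*(84 + 2*289 - 527) + 139)² = (-17*(84 + 578 - 527) + 139)² = (-17*135 + 139)² = (-2295 + 139)² = (-2156)² = 4648336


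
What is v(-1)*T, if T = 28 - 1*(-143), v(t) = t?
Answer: -171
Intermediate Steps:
T = 171 (T = 28 + 143 = 171)
v(-1)*T = -1*171 = -171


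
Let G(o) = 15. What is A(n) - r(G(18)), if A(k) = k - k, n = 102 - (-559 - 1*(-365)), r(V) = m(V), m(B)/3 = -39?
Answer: 117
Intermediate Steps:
m(B) = -117 (m(B) = 3*(-39) = -117)
r(V) = -117
n = 296 (n = 102 - (-559 + 365) = 102 - 1*(-194) = 102 + 194 = 296)
A(k) = 0
A(n) - r(G(18)) = 0 - 1*(-117) = 0 + 117 = 117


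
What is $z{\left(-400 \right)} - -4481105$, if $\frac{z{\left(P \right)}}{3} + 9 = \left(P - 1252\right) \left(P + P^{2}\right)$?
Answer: $-786496522$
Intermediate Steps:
$z{\left(P \right)} = -27 + 3 \left(-1252 + P\right) \left(P + P^{2}\right)$ ($z{\left(P \right)} = -27 + 3 \left(P - 1252\right) \left(P + P^{2}\right) = -27 + 3 \left(-1252 + P\right) \left(P + P^{2}\right)$)
$z{\left(-400 \right)} - -4481105 = \left(-27 - -1502400 - 3753 \left(-400\right)^{2} + 3 \left(-400\right)^{3}\right) - -4481105 = \left(-27 + 1502400 - 600480000 + 3 \left(-64000000\right)\right) + 4481105 = \left(-27 + 1502400 - 600480000 - 192000000\right) + 4481105 = -790977627 + 4481105 = -786496522$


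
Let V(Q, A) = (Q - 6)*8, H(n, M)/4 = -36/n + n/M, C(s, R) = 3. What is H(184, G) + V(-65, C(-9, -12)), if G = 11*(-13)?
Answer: -1887654/3289 ≈ -573.93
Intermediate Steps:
G = -143
H(n, M) = -144/n + 4*n/M (H(n, M) = 4*(-36/n + n/M) = -144/n + 4*n/M)
V(Q, A) = -48 + 8*Q (V(Q, A) = (-6 + Q)*8 = -48 + 8*Q)
H(184, G) + V(-65, C(-9, -12)) = (-144/184 + 4*184/(-143)) + (-48 + 8*(-65)) = (-144*1/184 + 4*184*(-1/143)) + (-48 - 520) = (-18/23 - 736/143) - 568 = -19502/3289 - 568 = -1887654/3289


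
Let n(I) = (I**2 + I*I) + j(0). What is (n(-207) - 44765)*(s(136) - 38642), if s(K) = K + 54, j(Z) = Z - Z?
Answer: -1573955716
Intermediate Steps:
j(Z) = 0
n(I) = 2*I**2 (n(I) = (I**2 + I*I) + 0 = (I**2 + I**2) + 0 = 2*I**2 + 0 = 2*I**2)
s(K) = 54 + K
(n(-207) - 44765)*(s(136) - 38642) = (2*(-207)**2 - 44765)*((54 + 136) - 38642) = (2*42849 - 44765)*(190 - 38642) = (85698 - 44765)*(-38452) = 40933*(-38452) = -1573955716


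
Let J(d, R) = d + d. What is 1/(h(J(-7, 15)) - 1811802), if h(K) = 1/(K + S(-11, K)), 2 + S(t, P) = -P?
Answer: -2/3623605 ≈ -5.5194e-7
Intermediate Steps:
J(d, R) = 2*d
S(t, P) = -2 - P
h(K) = -½ (h(K) = 1/(K + (-2 - K)) = 1/(-2) = -½)
1/(h(J(-7, 15)) - 1811802) = 1/(-½ - 1811802) = 1/(-3623605/2) = -2/3623605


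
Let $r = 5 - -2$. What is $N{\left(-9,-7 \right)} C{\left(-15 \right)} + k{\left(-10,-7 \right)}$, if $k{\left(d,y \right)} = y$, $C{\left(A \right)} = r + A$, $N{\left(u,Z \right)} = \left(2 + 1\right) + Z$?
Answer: $25$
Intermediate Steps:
$N{\left(u,Z \right)} = 3 + Z$
$r = 7$ ($r = 5 + 2 = 7$)
$C{\left(A \right)} = 7 + A$
$N{\left(-9,-7 \right)} C{\left(-15 \right)} + k{\left(-10,-7 \right)} = \left(3 - 7\right) \left(7 - 15\right) - 7 = \left(-4\right) \left(-8\right) - 7 = 32 - 7 = 25$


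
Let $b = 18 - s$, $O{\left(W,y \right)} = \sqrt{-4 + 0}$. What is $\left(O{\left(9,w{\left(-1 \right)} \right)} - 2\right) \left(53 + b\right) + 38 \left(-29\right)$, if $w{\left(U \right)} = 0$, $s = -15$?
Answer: $-1274 + 172 i \approx -1274.0 + 172.0 i$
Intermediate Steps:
$O{\left(W,y \right)} = 2 i$ ($O{\left(W,y \right)} = \sqrt{-4} = 2 i$)
$b = 33$ ($b = 18 - -15 = 18 + 15 = 33$)
$\left(O{\left(9,w{\left(-1 \right)} \right)} - 2\right) \left(53 + b\right) + 38 \left(-29\right) = \left(2 i - 2\right) \left(53 + 33\right) + 38 \left(-29\right) = \left(-2 + 2 i\right) 86 - 1102 = \left(-172 + 172 i\right) - 1102 = -1274 + 172 i$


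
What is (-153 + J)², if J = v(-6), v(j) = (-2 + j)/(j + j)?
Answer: 208849/9 ≈ 23205.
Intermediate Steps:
v(j) = (-2 + j)/(2*j) (v(j) = (-2 + j)/((2*j)) = (-2 + j)*(1/(2*j)) = (-2 + j)/(2*j))
J = ⅔ (J = (½)*(-2 - 6)/(-6) = (½)*(-⅙)*(-8) = ⅔ ≈ 0.66667)
(-153 + J)² = (-153 + ⅔)² = (-457/3)² = 208849/9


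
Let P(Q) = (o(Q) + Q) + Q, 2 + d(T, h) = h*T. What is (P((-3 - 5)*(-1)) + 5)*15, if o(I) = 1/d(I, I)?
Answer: 19545/62 ≈ 315.24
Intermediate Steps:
d(T, h) = -2 + T*h (d(T, h) = -2 + h*T = -2 + T*h)
o(I) = 1/(-2 + I²) (o(I) = 1/(-2 + I*I) = 1/(-2 + I²))
P(Q) = 1/(-2 + Q²) + 2*Q (P(Q) = (1/(-2 + Q²) + Q) + Q = (Q + 1/(-2 + Q²)) + Q = 1/(-2 + Q²) + 2*Q)
(P((-3 - 5)*(-1)) + 5)*15 = ((1 + 2*((-3 - 5)*(-1))*(-2 + ((-3 - 5)*(-1))²))/(-2 + ((-3 - 5)*(-1))²) + 5)*15 = ((1 + 2*(-8*(-1))*(-2 + (-8*(-1))²))/(-2 + (-8*(-1))²) + 5)*15 = ((1 + 2*8*(-2 + 8²))/(-2 + 8²) + 5)*15 = ((1 + 2*8*(-2 + 64))/(-2 + 64) + 5)*15 = ((1 + 2*8*62)/62 + 5)*15 = ((1 + 992)/62 + 5)*15 = ((1/62)*993 + 5)*15 = (993/62 + 5)*15 = (1303/62)*15 = 19545/62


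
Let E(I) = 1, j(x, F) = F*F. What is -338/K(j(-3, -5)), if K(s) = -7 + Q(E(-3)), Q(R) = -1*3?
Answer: 169/5 ≈ 33.800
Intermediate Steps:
j(x, F) = F**2
Q(R) = -3
K(s) = -10 (K(s) = -7 - 3 = -10)
-338/K(j(-3, -5)) = -338/(-10) = -338*(-1/10) = 169/5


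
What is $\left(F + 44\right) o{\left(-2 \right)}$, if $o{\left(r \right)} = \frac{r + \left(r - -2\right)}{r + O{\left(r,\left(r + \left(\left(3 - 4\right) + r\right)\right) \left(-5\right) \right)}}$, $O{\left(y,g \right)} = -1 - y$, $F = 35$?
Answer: $158$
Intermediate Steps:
$o{\left(r \right)} = -2 - 2 r$ ($o{\left(r \right)} = \frac{r + \left(r - -2\right)}{r - \left(1 + r\right)} = \frac{r + \left(r + 2\right)}{-1} = \left(r + \left(2 + r\right)\right) \left(-1\right) = \left(2 + 2 r\right) \left(-1\right) = -2 - 2 r$)
$\left(F + 44\right) o{\left(-2 \right)} = \left(35 + 44\right) \left(-2 - -4\right) = 79 \left(-2 + 4\right) = 79 \cdot 2 = 158$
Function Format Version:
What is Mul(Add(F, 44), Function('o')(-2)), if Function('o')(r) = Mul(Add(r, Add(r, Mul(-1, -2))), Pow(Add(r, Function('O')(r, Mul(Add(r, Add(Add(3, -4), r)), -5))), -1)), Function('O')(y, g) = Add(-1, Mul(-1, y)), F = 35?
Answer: 158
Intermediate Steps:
Function('o')(r) = Add(-2, Mul(-2, r)) (Function('o')(r) = Mul(Add(r, Add(r, Mul(-1, -2))), Pow(Add(r, Add(-1, Mul(-1, r))), -1)) = Mul(Add(r, Add(r, 2)), Pow(-1, -1)) = Mul(Add(r, Add(2, r)), -1) = Mul(Add(2, Mul(2, r)), -1) = Add(-2, Mul(-2, r)))
Mul(Add(F, 44), Function('o')(-2)) = Mul(Add(35, 44), Add(-2, Mul(-2, -2))) = Mul(79, Add(-2, 4)) = Mul(79, 2) = 158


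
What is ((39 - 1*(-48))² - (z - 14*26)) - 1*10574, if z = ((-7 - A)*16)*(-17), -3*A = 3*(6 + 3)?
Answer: -2097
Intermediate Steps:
A = -9 (A = -(6 + 3) = -9 ≈ -9.0000)
z = -544 (z = ((-7 - 1*(-9))*16)*(-17) = ((-7 + 9)*16)*(-17) = (2*16)*(-17) = 32*(-17) = -544)
((39 - 1*(-48))² - (z - 14*26)) - 1*10574 = ((39 - 1*(-48))² - (-544 - 14*26)) - 1*10574 = ((39 + 48)² - (-544 - 364)) - 10574 = (87² - 1*(-908)) - 10574 = (7569 + 908) - 10574 = 8477 - 10574 = -2097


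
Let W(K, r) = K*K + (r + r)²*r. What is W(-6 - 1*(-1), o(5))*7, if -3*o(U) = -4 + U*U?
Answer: -9429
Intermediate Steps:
o(U) = 4/3 - U²/3 (o(U) = -(-4 + U*U)/3 = -(-4 + U²)/3 = 4/3 - U²/3)
W(K, r) = K² + 4*r³ (W(K, r) = K² + (2*r)²*r = K² + (4*r²)*r = K² + 4*r³)
W(-6 - 1*(-1), o(5))*7 = ((-6 - 1*(-1))² + 4*(4/3 - ⅓*5²)³)*7 = ((-6 + 1)² + 4*(4/3 - ⅓*25)³)*7 = ((-5)² + 4*(4/3 - 25/3)³)*7 = (25 + 4*(-7)³)*7 = (25 + 4*(-343))*7 = (25 - 1372)*7 = -1347*7 = -9429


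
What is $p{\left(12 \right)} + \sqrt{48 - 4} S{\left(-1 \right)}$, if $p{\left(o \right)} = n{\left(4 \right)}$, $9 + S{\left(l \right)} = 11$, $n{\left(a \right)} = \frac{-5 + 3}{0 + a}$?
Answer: $- \frac{1}{2} + 4 \sqrt{11} \approx 12.766$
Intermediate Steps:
$n{\left(a \right)} = - \frac{2}{a}$
$S{\left(l \right)} = 2$ ($S{\left(l \right)} = -9 + 11 = 2$)
$p{\left(o \right)} = - \frac{1}{2}$ ($p{\left(o \right)} = - \frac{2}{4} = \left(-2\right) \frac{1}{4} = - \frac{1}{2}$)
$p{\left(12 \right)} + \sqrt{48 - 4} S{\left(-1 \right)} = - \frac{1}{2} + \sqrt{48 - 4} \cdot 2 = - \frac{1}{2} + \sqrt{44} \cdot 2 = - \frac{1}{2} + 2 \sqrt{11} \cdot 2 = - \frac{1}{2} + 4 \sqrt{11}$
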